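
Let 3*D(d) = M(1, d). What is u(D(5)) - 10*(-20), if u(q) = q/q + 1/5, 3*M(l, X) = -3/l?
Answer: 1006/5 ≈ 201.20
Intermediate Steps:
M(l, X) = -1/l (M(l, X) = (-3/l)/3 = -1/l)
D(d) = -1/3 (D(d) = (-1/1)/3 = (-1*1)/3 = (1/3)*(-1) = -1/3)
u(q) = 6/5 (u(q) = 1 + 1*(1/5) = 1 + 1/5 = 6/5)
u(D(5)) - 10*(-20) = 6/5 - 10*(-20) = 6/5 + 200 = 1006/5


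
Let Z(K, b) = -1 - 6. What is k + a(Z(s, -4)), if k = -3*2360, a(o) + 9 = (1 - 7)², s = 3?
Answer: -7053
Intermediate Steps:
Z(K, b) = -7
a(o) = 27 (a(o) = -9 + (1 - 7)² = -9 + (-6)² = -9 + 36 = 27)
k = -7080
k + a(Z(s, -4)) = -7080 + 27 = -7053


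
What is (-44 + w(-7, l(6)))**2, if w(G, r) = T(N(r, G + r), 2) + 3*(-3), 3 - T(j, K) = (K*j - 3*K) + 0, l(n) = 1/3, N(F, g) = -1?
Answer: 1764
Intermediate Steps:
l(n) = 1/3
T(j, K) = 3 + 3*K - K*j (T(j, K) = 3 - ((K*j - 3*K) + 0) = 3 - ((-3*K + K*j) + 0) = 3 - (-3*K + K*j) = 3 + (3*K - K*j) = 3 + 3*K - K*j)
w(G, r) = 2 (w(G, r) = (3 + 3*2 - 1*2*(-1)) + 3*(-3) = (3 + 6 + 2) - 9 = 11 - 9 = 2)
(-44 + w(-7, l(6)))**2 = (-44 + 2)**2 = (-42)**2 = 1764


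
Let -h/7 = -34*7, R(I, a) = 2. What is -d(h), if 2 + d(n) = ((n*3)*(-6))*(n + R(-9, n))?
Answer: 50019986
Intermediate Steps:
h = 1666 (h = -(-238)*7 = -7*(-238) = 1666)
d(n) = -2 - 18*n*(2 + n) (d(n) = -2 + ((n*3)*(-6))*(n + 2) = -2 + ((3*n)*(-6))*(2 + n) = -2 + (-18*n)*(2 + n) = -2 - 18*n*(2 + n))
-d(h) = -(-2 - 36*1666 - 18*1666²) = -(-2 - 59976 - 18*2775556) = -(-2 - 59976 - 49960008) = -1*(-50019986) = 50019986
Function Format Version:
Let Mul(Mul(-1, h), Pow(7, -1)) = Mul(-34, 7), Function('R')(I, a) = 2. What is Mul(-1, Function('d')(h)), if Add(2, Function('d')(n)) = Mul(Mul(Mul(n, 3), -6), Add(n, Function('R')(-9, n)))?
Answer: 50019986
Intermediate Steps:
h = 1666 (h = Mul(-7, Mul(-34, 7)) = Mul(-7, -238) = 1666)
Function('d')(n) = Add(-2, Mul(-18, n, Add(2, n))) (Function('d')(n) = Add(-2, Mul(Mul(Mul(n, 3), -6), Add(n, 2))) = Add(-2, Mul(Mul(Mul(3, n), -6), Add(2, n))) = Add(-2, Mul(Mul(-18, n), Add(2, n))) = Add(-2, Mul(-18, n, Add(2, n))))
Mul(-1, Function('d')(h)) = Mul(-1, Add(-2, Mul(-36, 1666), Mul(-18, Pow(1666, 2)))) = Mul(-1, Add(-2, -59976, Mul(-18, 2775556))) = Mul(-1, Add(-2, -59976, -49960008)) = Mul(-1, -50019986) = 50019986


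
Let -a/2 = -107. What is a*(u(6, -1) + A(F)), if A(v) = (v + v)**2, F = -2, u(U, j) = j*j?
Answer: 3638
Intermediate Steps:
u(U, j) = j**2
a = 214 (a = -2*(-107) = 214)
A(v) = 4*v**2 (A(v) = (2*v)**2 = 4*v**2)
a*(u(6, -1) + A(F)) = 214*((-1)**2 + 4*(-2)**2) = 214*(1 + 4*4) = 214*(1 + 16) = 214*17 = 3638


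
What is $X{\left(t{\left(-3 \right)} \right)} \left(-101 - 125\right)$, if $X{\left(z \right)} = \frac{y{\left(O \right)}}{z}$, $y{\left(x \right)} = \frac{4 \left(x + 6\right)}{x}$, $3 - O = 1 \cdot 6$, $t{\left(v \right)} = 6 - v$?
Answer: $\frac{904}{9} \approx 100.44$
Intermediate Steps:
$O = -3$ ($O = 3 - 1 \cdot 6 = 3 - 6 = -3$)
$y{\left(x \right)} = \frac{24 + 4 x}{x}$ ($y{\left(x \right)} = \frac{4 \left(6 + x\right)}{x} = \frac{24 + 4 x}{x}$)
$X{\left(z \right)} = - \frac{4}{z}$ ($X{\left(z \right)} = \frac{4 + \frac{24}{-3}}{z} = \frac{4 + 24 \left(- \frac{1}{3}\right)}{z} = \frac{4 - 8}{z} = - \frac{4}{z}$)
$X{\left(t{\left(-3 \right)} \right)} \left(-101 - 125\right) = - \frac{4}{6 - -3} \left(-101 - 125\right) = - \frac{4}{6 + 3} \left(-226\right) = - \frac{4}{9} \left(-226\right) = \left(-4\right) \frac{1}{9} \left(-226\right) = \left(- \frac{4}{9}\right) \left(-226\right) = \frac{904}{9}$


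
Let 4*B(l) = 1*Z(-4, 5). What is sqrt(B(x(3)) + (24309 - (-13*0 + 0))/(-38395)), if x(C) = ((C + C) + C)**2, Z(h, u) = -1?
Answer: I*sqrt(5207552245)/76790 ≈ 0.93975*I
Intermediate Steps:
x(C) = 9*C**2 (x(C) = (2*C + C)**2 = (3*C)**2 = 9*C**2)
B(l) = -1/4 (B(l) = (1*(-1))/4 = (1/4)*(-1) = -1/4)
sqrt(B(x(3)) + (24309 - (-13*0 + 0))/(-38395)) = sqrt(-1/4 + (24309 - (-13*0 + 0))/(-38395)) = sqrt(-1/4 + (24309 - (0 + 0))*(-1/38395)) = sqrt(-1/4 + (24309 - 1*0)*(-1/38395)) = sqrt(-1/4 + (24309 + 0)*(-1/38395)) = sqrt(-1/4 + 24309*(-1/38395)) = sqrt(-1/4 - 24309/38395) = sqrt(-135631/153580) = I*sqrt(5207552245)/76790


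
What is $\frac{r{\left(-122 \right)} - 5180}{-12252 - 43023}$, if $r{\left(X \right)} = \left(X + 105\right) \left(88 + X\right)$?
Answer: $\frac{1534}{18425} \approx 0.083256$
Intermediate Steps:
$r{\left(X \right)} = \left(88 + X\right) \left(105 + X\right)$ ($r{\left(X \right)} = \left(105 + X\right) \left(88 + X\right) = \left(88 + X\right) \left(105 + X\right)$)
$\frac{r{\left(-122 \right)} - 5180}{-12252 - 43023} = \frac{\left(9240 + \left(-122\right)^{2} + 193 \left(-122\right)\right) - 5180}{-12252 - 43023} = \frac{\left(9240 + 14884 - 23546\right) - 5180}{-55275} = \left(578 - 5180\right) \left(- \frac{1}{55275}\right) = \left(-4602\right) \left(- \frac{1}{55275}\right) = \frac{1534}{18425}$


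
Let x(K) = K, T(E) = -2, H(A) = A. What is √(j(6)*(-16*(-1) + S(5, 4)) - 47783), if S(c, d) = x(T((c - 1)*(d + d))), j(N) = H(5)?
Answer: I*√47713 ≈ 218.43*I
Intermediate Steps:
j(N) = 5
S(c, d) = -2
√(j(6)*(-16*(-1) + S(5, 4)) - 47783) = √(5*(-16*(-1) - 2) - 47783) = √(5*(16 - 2) - 47783) = √(5*14 - 47783) = √(70 - 47783) = √(-47713) = I*√47713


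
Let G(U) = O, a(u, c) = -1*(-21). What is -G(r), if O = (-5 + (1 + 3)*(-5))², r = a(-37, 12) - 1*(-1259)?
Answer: -625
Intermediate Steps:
a(u, c) = 21
r = 1280 (r = 21 - 1*(-1259) = 21 + 1259 = 1280)
O = 625 (O = (-5 + 4*(-5))² = (-5 - 20)² = (-25)² = 625)
G(U) = 625
-G(r) = -1*625 = -625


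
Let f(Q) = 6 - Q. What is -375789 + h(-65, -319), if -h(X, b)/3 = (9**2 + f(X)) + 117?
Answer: -376596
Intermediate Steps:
h(X, b) = -612 + 3*X (h(X, b) = -3*((9**2 + (6 - X)) + 117) = -3*((81 + (6 - X)) + 117) = -3*((87 - X) + 117) = -3*(204 - X) = -612 + 3*X)
-375789 + h(-65, -319) = -375789 + (-612 + 3*(-65)) = -375789 + (-612 - 195) = -375789 - 807 = -376596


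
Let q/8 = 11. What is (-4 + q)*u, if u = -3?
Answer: -252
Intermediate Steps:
q = 88 (q = 8*11 = 88)
(-4 + q)*u = (-4 + 88)*(-3) = 84*(-3) = -252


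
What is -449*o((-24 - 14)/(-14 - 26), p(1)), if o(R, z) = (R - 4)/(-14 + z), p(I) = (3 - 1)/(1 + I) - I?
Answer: -27389/280 ≈ -97.818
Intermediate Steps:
p(I) = -I + 2/(1 + I) (p(I) = 2/(1 + I) - I = -I + 2/(1 + I))
o(R, z) = (-4 + R)/(-14 + z)
-449*o((-24 - 14)/(-14 - 26), p(1)) = -449*(-4 + (-24 - 14)/(-14 - 26))/(-14 + (2 - 1*1 - 1*1²)/(1 + 1)) = -449*(-4 - 38/(-40))/(-14 + (2 - 1 - 1*1)/2) = -449*(-4 - 38*(-1/40))/(-14 + (2 - 1 - 1)/2) = -449*(-4 + 19/20)/(-14 + (½)*0) = -449*(-61)/((-14 + 0)*20) = -449*(-61)/((-14)*20) = -(-449)*(-61)/(14*20) = -449*61/280 = -27389/280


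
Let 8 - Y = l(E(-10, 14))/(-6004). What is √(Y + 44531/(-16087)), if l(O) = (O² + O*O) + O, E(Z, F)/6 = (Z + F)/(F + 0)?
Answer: 6*√4153043720571717/169026109 ≈ 2.2876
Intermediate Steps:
E(Z, F) = 6*(F + Z)/F (E(Z, F) = 6*((Z + F)/(F + 0)) = 6*((F + Z)/F) = 6*(F + Z)/F)
l(O) = O + 2*O² (l(O) = (O² + O²) + O = 2*O² + O = O + 2*O²)
Y = 588485/73549 (Y = 8 - (6 + 6*(-10)/14)*(1 + 2*(6 + 6*(-10)/14))/(-6004) = 8 - (6 + 6*(-10)*(1/14))*(1 + 2*(6 + 6*(-10)*(1/14)))*(-1)/6004 = 8 - (6 - 30/7)*(1 + 2*(6 - 30/7))*(-1)/6004 = 8 - 12*(1 + 2*(12/7))/7*(-1)/6004 = 8 - 12*(1 + 24/7)/7*(-1)/6004 = 8 - (12/7)*(31/7)*(-1)/6004 = 8 - 372*(-1)/(49*6004) = 8 - 1*(-93/73549) = 8 + 93/73549 = 588485/73549 ≈ 8.0013)
√(Y + 44531/(-16087)) = √(588485/73549 + 44531/(-16087)) = √(588485/73549 + 44531*(-1/16087)) = √(588485/73549 - 44531/16087) = √(6191747676/1183182763) = 6*√4153043720571717/169026109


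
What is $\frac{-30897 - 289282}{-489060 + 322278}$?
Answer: $\frac{320179}{166782} \approx 1.9197$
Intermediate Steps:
$\frac{-30897 - 289282}{-489060 + 322278} = - \frac{320179}{-166782} = \left(-320179\right) \left(- \frac{1}{166782}\right) = \frac{320179}{166782}$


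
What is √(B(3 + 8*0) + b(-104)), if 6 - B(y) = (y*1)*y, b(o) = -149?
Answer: 2*I*√38 ≈ 12.329*I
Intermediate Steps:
B(y) = 6 - y² (B(y) = 6 - y*1*y = 6 - y*y = 6 - y²)
√(B(3 + 8*0) + b(-104)) = √((6 - (3 + 8*0)²) - 149) = √((6 - (3 + 0)²) - 149) = √((6 - 1*3²) - 149) = √((6 - 1*9) - 149) = √((6 - 9) - 149) = √(-3 - 149) = √(-152) = 2*I*√38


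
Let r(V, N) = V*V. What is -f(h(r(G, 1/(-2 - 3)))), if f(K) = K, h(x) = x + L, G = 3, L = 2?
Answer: -11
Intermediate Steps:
r(V, N) = V²
h(x) = 2 + x (h(x) = x + 2 = 2 + x)
-f(h(r(G, 1/(-2 - 3)))) = -(2 + 3²) = -(2 + 9) = -1*11 = -11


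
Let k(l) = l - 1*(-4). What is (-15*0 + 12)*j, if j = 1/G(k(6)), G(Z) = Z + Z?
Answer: ⅗ ≈ 0.60000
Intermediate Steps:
k(l) = 4 + l (k(l) = l + 4 = 4 + l)
G(Z) = 2*Z
j = 1/20 (j = 1/(2*(4 + 6)) = 1/(2*10) = 1/20 ≈ 0.050000)
(-15*0 + 12)*j = (-15*0 + 12)*(1/20) = (0 + 12)*(1/20) = 12*(1/20) = ⅗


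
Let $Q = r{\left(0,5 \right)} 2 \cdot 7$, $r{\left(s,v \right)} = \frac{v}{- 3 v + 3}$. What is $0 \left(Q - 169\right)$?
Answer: $0$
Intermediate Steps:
$r{\left(s,v \right)} = \frac{v}{3 - 3 v}$
$Q = - \frac{35}{6}$ ($Q = \left(-1\right) 5 \frac{1}{-3 + 3 \cdot 5} \cdot 2 \cdot 7 = \left(-1\right) 5 \frac{1}{-3 + 15} \cdot 2 \cdot 7 = \left(-1\right) 5 \cdot \frac{1}{12} \cdot 2 \cdot 7 = \left(- \frac{5}{12}\right) 2 \cdot 7 = \left(- \frac{5}{6}\right) 7 = - \frac{35}{6} \approx -5.8333$)
$0 \left(Q - 169\right) = 0 \left(- \frac{35}{6} - 169\right) = 0 \left(- \frac{1049}{6}\right) = 0$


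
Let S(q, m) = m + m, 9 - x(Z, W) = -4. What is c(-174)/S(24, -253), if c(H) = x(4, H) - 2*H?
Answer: -361/506 ≈ -0.71344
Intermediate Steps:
x(Z, W) = 13 (x(Z, W) = 9 - 1*(-4) = 9 + 4 = 13)
S(q, m) = 2*m
c(H) = 13 - 2*H
c(-174)/S(24, -253) = (13 - 2*(-174))/((2*(-253))) = (13 + 348)/(-506) = 361*(-1/506) = -361/506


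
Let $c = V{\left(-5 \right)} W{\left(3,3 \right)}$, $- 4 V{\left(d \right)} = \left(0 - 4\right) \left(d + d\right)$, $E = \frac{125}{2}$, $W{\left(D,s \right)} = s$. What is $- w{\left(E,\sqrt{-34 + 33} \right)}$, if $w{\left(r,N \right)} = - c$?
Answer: $-30$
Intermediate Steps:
$E = \frac{125}{2}$ ($E = 125 \cdot \frac{1}{2} = \frac{125}{2} \approx 62.5$)
$V{\left(d \right)} = 2 d$ ($V{\left(d \right)} = - \frac{\left(0 - 4\right) \left(d + d\right)}{4} = - \frac{\left(-4\right) 2 d}{4} = - \frac{\left(-8\right) d}{4} = 2 d$)
$c = -30$ ($c = 2 \left(-5\right) 3 = \left(-10\right) 3 = -30$)
$w{\left(r,N \right)} = 30$ ($w{\left(r,N \right)} = \left(-1\right) \left(-30\right) = 30$)
$- w{\left(E,\sqrt{-34 + 33} \right)} = \left(-1\right) 30 = -30$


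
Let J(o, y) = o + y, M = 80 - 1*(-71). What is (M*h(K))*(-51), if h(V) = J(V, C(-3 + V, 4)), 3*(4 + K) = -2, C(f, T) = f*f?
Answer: -1250129/3 ≈ -4.1671e+5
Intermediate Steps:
C(f, T) = f**2
K = -14/3 (K = -4 + (1/3)*(-2) = -4 - 2/3 = -14/3 ≈ -4.6667)
M = 151 (M = 80 + 71 = 151)
h(V) = V + (-3 + V)**2
(M*h(K))*(-51) = (151*(-14/3 + (-3 - 14/3)**2))*(-51) = (151*(-14/3 + (-23/3)**2))*(-51) = (151*(-14/3 + 529/9))*(-51) = (151*(487/9))*(-51) = (73537/9)*(-51) = -1250129/3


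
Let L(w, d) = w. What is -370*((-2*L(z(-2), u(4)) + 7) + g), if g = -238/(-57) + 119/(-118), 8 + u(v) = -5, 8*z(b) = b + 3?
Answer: -24679555/6726 ≈ -3669.3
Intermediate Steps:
z(b) = 3/8 + b/8 (z(b) = (b + 3)/8 = (3 + b)/8 = 3/8 + b/8)
u(v) = -13 (u(v) = -8 - 5 = -13)
g = 21301/6726 (g = -238*(-1/57) + 119*(-1/118) = 238/57 - 119/118 = 21301/6726 ≈ 3.1670)
-370*((-2*L(z(-2), u(4)) + 7) + g) = -370*((-2*(3/8 + (⅛)*(-2)) + 7) + 21301/6726) = -370*((-2*(3/8 - ¼) + 7) + 21301/6726) = -370*((-2*⅛ + 7) + 21301/6726) = -370*((-¼ + 7) + 21301/6726) = -370*(27/4 + 21301/6726) = -370*133403/13452 = -24679555/6726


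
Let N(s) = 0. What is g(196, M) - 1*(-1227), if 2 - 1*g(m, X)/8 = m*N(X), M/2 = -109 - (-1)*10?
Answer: 1243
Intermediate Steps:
M = -198 (M = 2*(-109 - (-1)*10) = 2*(-109 - 1*(-10)) = 2*(-109 + 10) = 2*(-99) = -198)
g(m, X) = 16 (g(m, X) = 16 - 8*m*0 = 16 - 8*0 = 16 + 0 = 16)
g(196, M) - 1*(-1227) = 16 - 1*(-1227) = 16 + 1227 = 1243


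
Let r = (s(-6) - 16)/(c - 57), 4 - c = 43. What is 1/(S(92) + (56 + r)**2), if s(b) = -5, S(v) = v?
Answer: 1024/3330609 ≈ 0.00030745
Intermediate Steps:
c = -39 (c = 4 - 1*43 = 4 - 43 = -39)
r = 7/32 (r = (-5 - 16)/(-39 - 57) = -21/(-96) = -21*(-1/96) = 7/32 ≈ 0.21875)
1/(S(92) + (56 + r)**2) = 1/(92 + (56 + 7/32)**2) = 1/(92 + (1799/32)**2) = 1/(92 + 3236401/1024) = 1/(3330609/1024) = 1024/3330609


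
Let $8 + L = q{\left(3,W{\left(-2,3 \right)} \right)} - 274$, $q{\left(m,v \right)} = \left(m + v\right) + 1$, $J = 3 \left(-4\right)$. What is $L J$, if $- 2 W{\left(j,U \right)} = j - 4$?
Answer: $3300$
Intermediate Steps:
$W{\left(j,U \right)} = 2 - \frac{j}{2}$ ($W{\left(j,U \right)} = - \frac{j - 4}{2} = - \frac{-4 + j}{2} = 2 - \frac{j}{2}$)
$J = -12$
$q{\left(m,v \right)} = 1 + m + v$
$L = -275$ ($L = -8 + \left(\left(1 + 3 + \left(2 - -1\right)\right) - 274\right) = -8 + \left(\left(1 + 3 + \left(2 + 1\right)\right) - 274\right) = -8 + \left(\left(1 + 3 + 3\right) - 274\right) = -8 + \left(7 - 274\right) = -8 - 267 = -275$)
$L J = \left(-275\right) \left(-12\right) = 3300$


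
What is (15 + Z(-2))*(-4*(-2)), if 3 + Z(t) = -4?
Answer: 64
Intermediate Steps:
Z(t) = -7 (Z(t) = -3 - 4 = -7)
(15 + Z(-2))*(-4*(-2)) = (15 - 7)*(-4*(-2)) = 8*8 = 64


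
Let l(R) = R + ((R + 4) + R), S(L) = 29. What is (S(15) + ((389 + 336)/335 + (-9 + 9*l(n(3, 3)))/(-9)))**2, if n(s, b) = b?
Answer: 1648656/4489 ≈ 367.27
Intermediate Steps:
l(R) = 4 + 3*R (l(R) = R + ((4 + R) + R) = R + (4 + 2*R) = 4 + 3*R)
(S(15) + ((389 + 336)/335 + (-9 + 9*l(n(3, 3)))/(-9)))**2 = (29 + ((389 + 336)/335 + (-9 + 9*(4 + 3*3))/(-9)))**2 = (29 + (725*(1/335) + (-9 + 9*(4 + 9))*(-1/9)))**2 = (29 + (145/67 + (-9 + 9*13)*(-1/9)))**2 = (29 + (145/67 + (-9 + 117)*(-1/9)))**2 = (29 + (145/67 + 108*(-1/9)))**2 = (29 + (145/67 - 12))**2 = (29 - 659/67)**2 = (1284/67)**2 = 1648656/4489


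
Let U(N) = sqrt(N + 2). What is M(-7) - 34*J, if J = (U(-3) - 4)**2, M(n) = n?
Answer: -517 + 272*I ≈ -517.0 + 272.0*I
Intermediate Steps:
U(N) = sqrt(2 + N)
J = (-4 + I)**2 (J = (sqrt(2 - 3) - 4)**2 = (sqrt(-1) - 4)**2 = (I - 4)**2 = (-4 + I)**2 ≈ 15.0 - 8.0*I)
M(-7) - 34*J = -7 - 34*(4 - I)**2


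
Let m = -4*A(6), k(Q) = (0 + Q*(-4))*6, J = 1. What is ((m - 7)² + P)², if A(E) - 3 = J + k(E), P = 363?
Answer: 93741293584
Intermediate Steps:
k(Q) = -24*Q (k(Q) = (0 - 4*Q)*6 = -4*Q*6 = -24*Q)
A(E) = 4 - 24*E (A(E) = 3 + (1 - 24*E) = 4 - 24*E)
m = 560 (m = -4*(4 - 24*6) = -4*(4 - 144) = -4*(-140) = 560)
((m - 7)² + P)² = ((560 - 7)² + 363)² = (553² + 363)² = (305809 + 363)² = 306172² = 93741293584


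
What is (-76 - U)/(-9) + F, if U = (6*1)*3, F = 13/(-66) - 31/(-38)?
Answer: 20810/1881 ≈ 11.063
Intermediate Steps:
F = 388/627 (F = 13*(-1/66) - 31*(-1/38) = -13/66 + 31/38 = 388/627 ≈ 0.61882)
U = 18 (U = 6*3 = 18)
(-76 - U)/(-9) + F = (-76 - 1*18)/(-9) + 388/627 = -(-76 - 18)/9 + 388/627 = -⅑*(-94) + 388/627 = 94/9 + 388/627 = 20810/1881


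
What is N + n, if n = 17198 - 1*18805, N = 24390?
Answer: 22783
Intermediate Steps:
n = -1607 (n = 17198 - 18805 = -1607)
N + n = 24390 - 1607 = 22783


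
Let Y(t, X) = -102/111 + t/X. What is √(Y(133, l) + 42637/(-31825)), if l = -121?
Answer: 2*I*√5633570731281/2590555 ≈ 1.8324*I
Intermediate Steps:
Y(t, X) = -34/37 + t/X (Y(t, X) = -102*1/111 + t/X = -34/37 + t/X)
√(Y(133, l) + 42637/(-31825)) = √((-34/37 + 133/(-121)) + 42637/(-31825)) = √((-34/37 + 133*(-1/121)) + 42637*(-1/31825)) = √((-34/37 - 133/121) - 42637/31825) = √(-9035/4477 - 42637/31825) = √(-478424724/142480525) = 2*I*√5633570731281/2590555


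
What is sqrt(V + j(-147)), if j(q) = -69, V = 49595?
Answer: sqrt(49526) ≈ 222.54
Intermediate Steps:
sqrt(V + j(-147)) = sqrt(49595 - 69) = sqrt(49526)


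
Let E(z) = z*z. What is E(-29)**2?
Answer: 707281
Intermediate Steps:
E(z) = z**2
E(-29)**2 = ((-29)**2)**2 = 841**2 = 707281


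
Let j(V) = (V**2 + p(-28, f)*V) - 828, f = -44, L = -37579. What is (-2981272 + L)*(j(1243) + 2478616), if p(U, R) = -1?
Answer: -12140593068494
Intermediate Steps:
j(V) = -828 + V**2 - V (j(V) = (V**2 - V) - 828 = -828 + V**2 - V)
(-2981272 + L)*(j(1243) + 2478616) = (-2981272 - 37579)*((-828 + 1243**2 - 1*1243) + 2478616) = -3018851*((-828 + 1545049 - 1243) + 2478616) = -3018851*(1542978 + 2478616) = -3018851*4021594 = -12140593068494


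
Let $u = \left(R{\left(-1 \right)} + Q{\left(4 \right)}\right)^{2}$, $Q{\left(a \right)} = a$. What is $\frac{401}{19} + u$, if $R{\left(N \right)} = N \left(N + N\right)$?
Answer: $\frac{1085}{19} \approx 57.105$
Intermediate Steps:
$R{\left(N \right)} = 2 N^{2}$ ($R{\left(N \right)} = N 2 N = 2 N^{2}$)
$u = 36$ ($u = \left(2 \left(-1\right)^{2} + 4\right)^{2} = \left(2 \cdot 1 + 4\right)^{2} = \left(2 + 4\right)^{2} = 6^{2} = 36$)
$\frac{401}{19} + u = \frac{401}{19} + 36 = \frac{1085}{19}$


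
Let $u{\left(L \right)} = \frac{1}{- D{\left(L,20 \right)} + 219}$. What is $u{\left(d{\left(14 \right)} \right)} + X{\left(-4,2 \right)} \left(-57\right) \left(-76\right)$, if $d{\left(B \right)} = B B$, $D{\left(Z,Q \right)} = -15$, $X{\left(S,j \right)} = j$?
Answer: $\frac{2027377}{234} \approx 8664.0$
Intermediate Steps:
$d{\left(B \right)} = B^{2}$
$u{\left(L \right)} = \frac{1}{234}$ ($u{\left(L \right)} = \frac{1}{\left(-1\right) \left(-15\right) + 219} = \frac{1}{15 + 219} = \frac{1}{234}$)
$u{\left(d{\left(14 \right)} \right)} + X{\left(-4,2 \right)} \left(-57\right) \left(-76\right) = \frac{1}{234} + 2 \left(-57\right) \left(-76\right) = \frac{1}{234} - -8664 = \frac{1}{234} + 8664 = \frac{2027377}{234}$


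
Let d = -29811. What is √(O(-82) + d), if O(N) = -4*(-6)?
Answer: I*√29787 ≈ 172.59*I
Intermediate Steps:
O(N) = 24
√(O(-82) + d) = √(24 - 29811) = √(-29787) = I*√29787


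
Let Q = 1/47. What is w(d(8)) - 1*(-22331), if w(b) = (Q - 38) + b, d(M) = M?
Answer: 1048148/47 ≈ 22301.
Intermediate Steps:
Q = 1/47 ≈ 0.021277
w(b) = -1785/47 + b (w(b) = (1/47 - 38) + b = -1785/47 + b)
w(d(8)) - 1*(-22331) = (-1785/47 + 8) - 1*(-22331) = -1409/47 + 22331 = 1048148/47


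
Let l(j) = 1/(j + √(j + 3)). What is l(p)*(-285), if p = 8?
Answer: -2280/53 + 285*√11/53 ≈ -25.184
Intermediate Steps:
l(j) = 1/(j + √(3 + j))
l(p)*(-285) = -285/(8 + √(3 + 8)) = -285/(8 + √11)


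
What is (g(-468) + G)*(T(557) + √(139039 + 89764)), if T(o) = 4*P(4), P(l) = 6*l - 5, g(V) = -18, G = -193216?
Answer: -14685784 - 193234*√228803 ≈ -1.0712e+8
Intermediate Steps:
P(l) = -5 + 6*l
T(o) = 76 (T(o) = 4*(-5 + 6*4) = 4*(-5 + 24) = 4*19 = 76)
(g(-468) + G)*(T(557) + √(139039 + 89764)) = (-18 - 193216)*(76 + √(139039 + 89764)) = -193234*(76 + √228803) = -14685784 - 193234*√228803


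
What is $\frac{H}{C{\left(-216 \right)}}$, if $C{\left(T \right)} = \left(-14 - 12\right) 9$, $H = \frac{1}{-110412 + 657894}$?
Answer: $- \frac{1}{128110788} \approx -7.8057 \cdot 10^{-9}$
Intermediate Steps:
$H = \frac{1}{547482} \approx 1.8265 \cdot 10^{-6}$
$C{\left(T \right)} = -234$ ($C{\left(T \right)} = \left(-26\right) 9 = -234$)
$\frac{H}{C{\left(-216 \right)}} = \frac{1}{547482 \left(-234\right)} = \frac{1}{547482} \left(- \frac{1}{234}\right) = - \frac{1}{128110788}$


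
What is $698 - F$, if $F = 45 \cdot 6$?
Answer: $428$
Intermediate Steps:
$F = 270$
$698 - F = 698 - 270 = 428$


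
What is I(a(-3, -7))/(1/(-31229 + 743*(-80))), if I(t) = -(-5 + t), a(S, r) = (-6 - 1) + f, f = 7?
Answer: -453345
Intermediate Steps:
a(S, r) = 0 (a(S, r) = (-6 - 1) + 7 = -7 + 7 = 0)
I(t) = 5 - t
I(a(-3, -7))/(1/(-31229 + 743*(-80))) = (5 - 1*0)/(1/(-31229 + 743*(-80))) = (5 + 0)/(1/(-31229 - 59440)) = 5/(1/(-90669)) = 5/(-1/90669) = 5*(-90669) = -453345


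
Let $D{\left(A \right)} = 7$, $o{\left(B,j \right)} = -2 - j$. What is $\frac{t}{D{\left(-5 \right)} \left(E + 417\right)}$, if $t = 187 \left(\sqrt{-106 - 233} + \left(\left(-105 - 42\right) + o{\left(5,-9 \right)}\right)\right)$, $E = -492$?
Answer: $\frac{748}{15} - \frac{187 i \sqrt{339}}{525} \approx 49.867 - 6.5582 i$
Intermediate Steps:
$t = -26180 + 187 i \sqrt{339}$ ($t = 187 \left(\sqrt{-106 - 233} - 140\right) = 187 \left(\sqrt{-339} + \left(-147 + \left(-2 + 9\right)\right)\right) = 187 \left(i \sqrt{339} + \left(-147 + 7\right)\right) = 187 \left(i \sqrt{339} - 140\right) = 187 \left(-140 + i \sqrt{339}\right) = -26180 + 187 i \sqrt{339} \approx -26180.0 + 3443.0 i$)
$\frac{t}{D{\left(-5 \right)} \left(E + 417\right)} = \frac{-26180 + 187 i \sqrt{339}}{7 \left(-492 + 417\right)} = \frac{-26180 + 187 i \sqrt{339}}{7 \left(-75\right)} = \frac{-26180 + 187 i \sqrt{339}}{-525} = \left(-26180 + 187 i \sqrt{339}\right) \left(- \frac{1}{525}\right) = \frac{748}{15} - \frac{187 i \sqrt{339}}{525}$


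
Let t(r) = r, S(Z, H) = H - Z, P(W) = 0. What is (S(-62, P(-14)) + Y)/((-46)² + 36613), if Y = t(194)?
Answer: 256/38729 ≈ 0.0066100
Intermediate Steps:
Y = 194
(S(-62, P(-14)) + Y)/((-46)² + 36613) = ((0 - 1*(-62)) + 194)/((-46)² + 36613) = ((0 + 62) + 194)/(2116 + 36613) = (62 + 194)/38729 = 256*(1/38729) = 256/38729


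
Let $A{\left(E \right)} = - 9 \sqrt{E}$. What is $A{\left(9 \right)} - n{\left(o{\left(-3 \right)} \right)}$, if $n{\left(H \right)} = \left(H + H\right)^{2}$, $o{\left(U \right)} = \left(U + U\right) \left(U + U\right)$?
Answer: $-5211$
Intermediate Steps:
$o{\left(U \right)} = 4 U^{2}$ ($o{\left(U \right)} = 2 U 2 U = 4 U^{2}$)
$n{\left(H \right)} = 4 H^{2}$ ($n{\left(H \right)} = \left(2 H\right)^{2} = 4 H^{2}$)
$A{\left(9 \right)} - n{\left(o{\left(-3 \right)} \right)} = - 9 \sqrt{9} - 4 \left(4 \left(-3\right)^{2}\right)^{2} = \left(-9\right) 3 - 4 \left(4 \cdot 9\right)^{2} = -27 - 4 \cdot 36^{2} = -27 - 4 \cdot 1296 = -27 - 5184 = -5211$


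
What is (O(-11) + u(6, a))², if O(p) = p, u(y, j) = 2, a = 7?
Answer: 81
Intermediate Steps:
(O(-11) + u(6, a))² = (-11 + 2)² = (-9)² = 81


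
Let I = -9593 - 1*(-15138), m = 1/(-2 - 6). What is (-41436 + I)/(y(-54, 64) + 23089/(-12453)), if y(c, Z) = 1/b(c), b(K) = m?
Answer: 446950623/122713 ≈ 3642.2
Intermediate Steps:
m = -⅛ (m = 1/(-8) = -⅛ ≈ -0.12500)
b(K) = -⅛
I = 5545 (I = -9593 + 15138 = 5545)
y(c, Z) = -8 (y(c, Z) = 1/(-⅛) = -8)
(-41436 + I)/(y(-54, 64) + 23089/(-12453)) = (-41436 + 5545)/(-8 + 23089/(-12453)) = -35891/(-8 + 23089*(-1/12453)) = -35891/(-8 - 23089/12453) = -35891/(-122713/12453) = -35891*(-12453/122713) = 446950623/122713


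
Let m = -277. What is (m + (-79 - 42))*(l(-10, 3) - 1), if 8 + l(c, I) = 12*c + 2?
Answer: 50546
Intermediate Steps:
l(c, I) = -6 + 12*c (l(c, I) = -8 + (12*c + 2) = -8 + (2 + 12*c) = -6 + 12*c)
(m + (-79 - 42))*(l(-10, 3) - 1) = (-277 + (-79 - 42))*((-6 + 12*(-10)) - 1) = (-277 - 121)*((-6 - 120) - 1) = -398*(-126 - 1) = -398*(-127) = 50546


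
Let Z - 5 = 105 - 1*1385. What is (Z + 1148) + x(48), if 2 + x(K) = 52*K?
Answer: 2367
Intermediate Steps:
x(K) = -2 + 52*K
Z = -1275 (Z = 5 + (105 - 1*1385) = 5 + (105 - 1385) = 5 - 1280 = -1275)
(Z + 1148) + x(48) = (-1275 + 1148) + (-2 + 52*48) = -127 + (-2 + 2496) = -127 + 2494 = 2367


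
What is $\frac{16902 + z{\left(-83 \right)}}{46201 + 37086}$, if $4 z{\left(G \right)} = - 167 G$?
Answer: $\frac{81469}{333148} \approx 0.24454$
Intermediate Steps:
$z{\left(G \right)} = - \frac{167 G}{4}$ ($z{\left(G \right)} = \frac{\left(-167\right) G}{4} = - \frac{167 G}{4}$)
$\frac{16902 + z{\left(-83 \right)}}{46201 + 37086} = \frac{16902 - - \frac{13861}{4}}{46201 + 37086} = \frac{16902 + \frac{13861}{4}}{83287} = \frac{81469}{4} \cdot \frac{1}{83287} = \frac{81469}{333148}$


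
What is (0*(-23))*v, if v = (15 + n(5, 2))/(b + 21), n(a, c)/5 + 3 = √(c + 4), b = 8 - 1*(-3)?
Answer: 0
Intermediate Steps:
b = 11 (b = 8 + 3 = 11)
n(a, c) = -15 + 5*√(4 + c) (n(a, c) = -15 + 5*√(c + 4) = -15 + 5*√(4 + c))
v = 5*√6/32 (v = (15 + (-15 + 5*√(4 + 2)))/(11 + 21) = (15 + (-15 + 5*√6))/32 = (5*√6)*(1/32) = 5*√6/32 ≈ 0.38273)
(0*(-23))*v = (0*(-23))*(5*√6/32) = 0*(5*√6/32) = 0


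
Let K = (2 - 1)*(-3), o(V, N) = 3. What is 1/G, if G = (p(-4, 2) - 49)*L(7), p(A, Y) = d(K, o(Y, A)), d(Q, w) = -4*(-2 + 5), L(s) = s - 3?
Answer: -1/244 ≈ -0.0040984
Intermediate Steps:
K = -3 (K = 1*(-3) = -3)
L(s) = -3 + s
d(Q, w) = -12 (d(Q, w) = -4*3 = -12)
p(A, Y) = -12
G = -244 (G = (-12 - 49)*(-3 + 7) = -61*4 = -244)
1/G = 1/(-244) = -1/244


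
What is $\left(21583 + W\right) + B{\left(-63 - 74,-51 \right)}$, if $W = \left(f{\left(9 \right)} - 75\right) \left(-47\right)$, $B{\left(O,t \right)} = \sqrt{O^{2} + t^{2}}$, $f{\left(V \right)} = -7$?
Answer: $25437 + \sqrt{21370} \approx 25583.0$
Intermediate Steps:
$W = 3854$ ($W = \left(-7 - 75\right) \left(-47\right) = \left(-82\right) \left(-47\right) = 3854$)
$\left(21583 + W\right) + B{\left(-63 - 74,-51 \right)} = \left(21583 + 3854\right) + \sqrt{\left(-63 - 74\right)^{2} + \left(-51\right)^{2}} = 25437 + \sqrt{\left(-137\right)^{2} + 2601} = 25437 + \sqrt{18769 + 2601} = 25437 + \sqrt{21370}$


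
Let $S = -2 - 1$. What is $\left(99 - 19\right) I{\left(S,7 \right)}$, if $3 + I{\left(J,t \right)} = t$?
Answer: $320$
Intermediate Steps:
$S = -3$
$I{\left(J,t \right)} = -3 + t$
$\left(99 - 19\right) I{\left(S,7 \right)} = \left(99 - 19\right) \left(-3 + 7\right) = 80 \cdot 4 = 320$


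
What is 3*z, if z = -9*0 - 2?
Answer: -6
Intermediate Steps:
z = -2 (z = 0 - 2 = -2)
3*z = 3*(-2) = -6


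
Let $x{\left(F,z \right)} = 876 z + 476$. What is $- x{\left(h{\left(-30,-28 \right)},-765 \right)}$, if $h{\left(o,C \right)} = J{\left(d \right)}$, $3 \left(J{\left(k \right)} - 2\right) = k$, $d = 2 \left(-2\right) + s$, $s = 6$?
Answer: $669664$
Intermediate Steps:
$d = 2$ ($d = 2 \left(-2\right) + 6 = -4 + 6 = 2$)
$J{\left(k \right)} = 2 + \frac{k}{3}$
$h{\left(o,C \right)} = \frac{8}{3}$ ($h{\left(o,C \right)} = 2 + \frac{1}{3} \cdot 2 = 2 + \frac{2}{3} = \frac{8}{3}$)
$x{\left(F,z \right)} = 476 + 876 z$
$- x{\left(h{\left(-30,-28 \right)},-765 \right)} = - (476 + 876 \left(-765\right)) = - (476 - 670140) = \left(-1\right) \left(-669664\right) = 669664$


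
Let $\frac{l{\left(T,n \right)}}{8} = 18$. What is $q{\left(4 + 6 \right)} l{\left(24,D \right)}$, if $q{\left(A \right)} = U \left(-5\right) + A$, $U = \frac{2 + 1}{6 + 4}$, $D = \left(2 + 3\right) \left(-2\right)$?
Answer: $1224$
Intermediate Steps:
$D = -10$ ($D = 5 \left(-2\right) = -10$)
$U = \frac{3}{10} \approx 0.3$
$l{\left(T,n \right)} = 144$ ($l{\left(T,n \right)} = 8 \cdot 18 = 144$)
$q{\left(A \right)} = - \frac{3}{2} + A$ ($q{\left(A \right)} = \frac{3}{10} \left(-5\right) + A = - \frac{3}{2} + A$)
$q{\left(4 + 6 \right)} l{\left(24,D \right)} = \left(- \frac{3}{2} + \left(4 + 6\right)\right) 144 = \left(- \frac{3}{2} + 10\right) 144 = \frac{17}{2} \cdot 144 = 1224$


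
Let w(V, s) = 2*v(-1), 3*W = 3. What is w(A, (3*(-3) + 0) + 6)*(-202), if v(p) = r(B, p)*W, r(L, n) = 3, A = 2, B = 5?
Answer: -1212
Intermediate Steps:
W = 1 (W = (1/3)*3 = 1)
v(p) = 3 (v(p) = 3*1 = 3)
w(V, s) = 6 (w(V, s) = 2*3 = 6)
w(A, (3*(-3) + 0) + 6)*(-202) = 6*(-202) = -1212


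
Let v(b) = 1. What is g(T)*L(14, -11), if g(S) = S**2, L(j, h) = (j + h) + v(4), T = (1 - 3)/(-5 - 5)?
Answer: 4/25 ≈ 0.16000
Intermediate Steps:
T = 1/5 (T = -2/(-10) = -2*(-1/10) = 1/5 ≈ 0.20000)
L(j, h) = 1 + h + j (L(j, h) = (j + h) + 1 = (h + j) + 1 = 1 + h + j)
g(T)*L(14, -11) = (1/5)**2*(1 - 11 + 14) = (1/25)*4 = 4/25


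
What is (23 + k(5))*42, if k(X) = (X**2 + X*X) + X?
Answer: 3276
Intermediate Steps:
k(X) = X + 2*X**2 (k(X) = (X**2 + X**2) + X = 2*X**2 + X = X + 2*X**2)
(23 + k(5))*42 = (23 + 5*(1 + 2*5))*42 = (23 + 5*(1 + 10))*42 = (23 + 5*11)*42 = (23 + 55)*42 = 78*42 = 3276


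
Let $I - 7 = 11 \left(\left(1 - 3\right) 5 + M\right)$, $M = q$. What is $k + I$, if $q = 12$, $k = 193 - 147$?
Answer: $75$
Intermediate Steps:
$k = 46$
$M = 12$
$I = 29$ ($I = 7 + 11 \left(\left(1 - 3\right) 5 + 12\right) = 7 + 11 \left(\left(-2\right) 5 + 12\right) = 7 + 11 \left(-10 + 12\right) = 7 + 11 \cdot 2 = 7 + 22 = 29$)
$k + I = 46 + 29 = 75$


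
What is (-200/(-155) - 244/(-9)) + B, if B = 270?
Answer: 83254/279 ≈ 298.40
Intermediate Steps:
(-200/(-155) - 244/(-9)) + B = (-200/(-155) - 244/(-9)) + 270 = (-200*(-1/155) - 244*(-⅑)) + 270 = (40/31 + 244/9) + 270 = 7924/279 + 270 = 83254/279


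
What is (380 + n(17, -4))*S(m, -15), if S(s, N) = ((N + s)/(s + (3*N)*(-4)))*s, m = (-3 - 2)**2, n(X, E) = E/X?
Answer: 322800/697 ≈ 463.13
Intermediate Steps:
m = 25 (m = (-5)**2 = 25)
S(s, N) = s*(N + s)/(s - 12*N) (S(s, N) = ((N + s)/(s - 12*N))*s = s*(N + s)/(s - 12*N))
(380 + n(17, -4))*S(m, -15) = (380 - 4/17)*(25*(-15 + 25)/(25 - 12*(-15))) = (380 - 4*1/17)*(25*10/(25 + 180)) = (380 - 4/17)*(25*10/205) = 6456*(25*(1/205)*10)/17 = (6456/17)*(50/41) = 322800/697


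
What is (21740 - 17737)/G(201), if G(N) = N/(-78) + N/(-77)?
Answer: -8014006/10385 ≈ -771.69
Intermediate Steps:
G(N) = -155*N/6006 (G(N) = N*(-1/78) + N*(-1/77) = -N/78 - N/77 = -155*N/6006)
(21740 - 17737)/G(201) = (21740 - 17737)/((-155/6006*201)) = 4003/(-10385/2002) = 4003*(-2002/10385) = -8014006/10385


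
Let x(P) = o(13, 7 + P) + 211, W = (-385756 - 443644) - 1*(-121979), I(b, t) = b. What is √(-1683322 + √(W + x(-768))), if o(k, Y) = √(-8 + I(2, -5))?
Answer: √(-1683322 + √(-707210 + I*√6)) ≈ 0.324 + 1297.4*I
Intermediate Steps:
o(k, Y) = I*√6 (o(k, Y) = √(-8 + 2) = √(-6) = I*√6)
W = -707421 (W = -829400 + 121979 = -707421)
x(P) = 211 + I*√6 (x(P) = I*√6 + 211 = 211 + I*√6)
√(-1683322 + √(W + x(-768))) = √(-1683322 + √(-707421 + (211 + I*√6))) = √(-1683322 + √(-707210 + I*√6))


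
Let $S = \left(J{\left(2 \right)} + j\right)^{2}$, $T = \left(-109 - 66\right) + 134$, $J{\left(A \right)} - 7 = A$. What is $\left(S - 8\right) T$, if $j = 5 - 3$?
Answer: $-4633$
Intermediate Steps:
$J{\left(A \right)} = 7 + A$
$j = 2$ ($j = 5 - 3 = 2$)
$T = -41$ ($T = -175 + 134 = -41$)
$S = 121$ ($S = \left(\left(7 + 2\right) + 2\right)^{2} = \left(9 + 2\right)^{2} = 11^{2} = 121$)
$\left(S - 8\right) T = \left(121 - 8\right) \left(-41\right) = 113 \left(-41\right) = -4633$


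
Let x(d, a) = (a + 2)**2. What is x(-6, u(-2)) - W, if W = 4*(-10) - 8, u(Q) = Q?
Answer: 48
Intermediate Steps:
W = -48 (W = -40 - 8 = -48)
x(d, a) = (2 + a)**2
x(-6, u(-2)) - W = (2 - 2)**2 - 1*(-48) = 0**2 + 48 = 0 + 48 = 48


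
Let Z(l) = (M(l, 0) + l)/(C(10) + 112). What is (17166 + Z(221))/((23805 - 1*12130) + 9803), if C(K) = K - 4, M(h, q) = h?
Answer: 1013015/1267202 ≈ 0.79941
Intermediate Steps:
C(K) = -4 + K
Z(l) = l/59 (Z(l) = (l + l)/((-4 + 10) + 112) = (2*l)/(6 + 112) = (2*l)/118 = (2*l)*(1/118) = l/59)
(17166 + Z(221))/((23805 - 1*12130) + 9803) = (17166 + (1/59)*221)/((23805 - 1*12130) + 9803) = (17166 + 221/59)/((23805 - 12130) + 9803) = 1013015/(59*(11675 + 9803)) = (1013015/59)/21478 = (1013015/59)*(1/21478) = 1013015/1267202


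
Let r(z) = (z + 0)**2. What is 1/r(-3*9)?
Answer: 1/729 ≈ 0.0013717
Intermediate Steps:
r(z) = z**2
1/r(-3*9) = 1/((-3*9)**2) = 1/((-27)**2) = 1/729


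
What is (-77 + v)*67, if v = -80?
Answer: -10519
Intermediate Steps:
(-77 + v)*67 = (-77 - 80)*67 = -157*67 = -10519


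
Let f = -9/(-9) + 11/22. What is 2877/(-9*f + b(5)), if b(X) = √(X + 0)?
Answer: -155358/709 - 11508*√5/709 ≈ -255.42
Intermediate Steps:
b(X) = √X
f = 3/2 (f = -9*(-⅑) + 11*(1/22) = 1 + ½ = 3/2 ≈ 1.5000)
2877/(-9*f + b(5)) = 2877/(-9*3/2 + √5) = 2877/(-27/2 + √5)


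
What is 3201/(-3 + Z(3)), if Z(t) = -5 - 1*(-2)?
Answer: -1067/2 ≈ -533.50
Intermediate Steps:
Z(t) = -3 (Z(t) = -5 + 2 = -3)
3201/(-3 + Z(3)) = 3201/(-3 - 3) = 3201/(-6) = -⅙*3201 = -1067/2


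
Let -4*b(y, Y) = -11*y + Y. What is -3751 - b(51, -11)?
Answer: -3894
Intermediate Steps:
b(y, Y) = -Y/4 + 11*y/4 (b(y, Y) = -(-11*y + Y)/4 = -(Y - 11*y)/4 = -Y/4 + 11*y/4)
-3751 - b(51, -11) = -3751 - (-¼*(-11) + (11/4)*51) = -3751 - (11/4 + 561/4) = -3751 - 1*143 = -3751 - 143 = -3894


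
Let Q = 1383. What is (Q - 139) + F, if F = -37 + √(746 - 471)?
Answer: 1207 + 5*√11 ≈ 1223.6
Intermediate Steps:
F = -37 + 5*√11 (F = -37 + √275 = -37 + 5*√11 ≈ -20.417)
(Q - 139) + F = (1383 - 139) + (-37 + 5*√11) = 1244 + (-37 + 5*√11) = 1207 + 5*√11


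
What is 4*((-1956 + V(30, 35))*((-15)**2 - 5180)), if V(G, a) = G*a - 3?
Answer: 18016380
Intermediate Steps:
V(G, a) = -3 + G*a
4*((-1956 + V(30, 35))*((-15)**2 - 5180)) = 4*((-1956 + (-3 + 30*35))*((-15)**2 - 5180)) = 4*((-1956 + (-3 + 1050))*(225 - 5180)) = 4*((-1956 + 1047)*(-4955)) = 4*(-909*(-4955)) = 4*4504095 = 18016380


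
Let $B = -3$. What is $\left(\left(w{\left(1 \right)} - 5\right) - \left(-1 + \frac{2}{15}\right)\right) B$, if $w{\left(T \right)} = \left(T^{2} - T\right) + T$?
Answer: $\frac{47}{5} \approx 9.4$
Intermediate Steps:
$w{\left(T \right)} = T^{2}$
$\left(\left(w{\left(1 \right)} - 5\right) - \left(-1 + \frac{2}{15}\right)\right) B = \left(\left(1^{2} - 5\right) - \left(-1 + \frac{2}{15}\right)\right) \left(-3\right) = \left(\left(1 - 5\right) - - \frac{13}{15}\right) \left(-3\right) = \left(-4 + \left(- \frac{2}{15} + 1\right)\right) \left(-3\right) = \left(-4 + \frac{13}{15}\right) \left(-3\right) = \left(- \frac{47}{15}\right) \left(-3\right) = \frac{47}{5}$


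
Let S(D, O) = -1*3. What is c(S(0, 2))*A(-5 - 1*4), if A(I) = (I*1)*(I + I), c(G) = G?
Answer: -486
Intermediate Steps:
S(D, O) = -3
A(I) = 2*I² (A(I) = I*(2*I) = 2*I²)
c(S(0, 2))*A(-5 - 1*4) = -6*(-5 - 1*4)² = -6*(-5 - 4)² = -6*(-9)² = -6*81 = -3*162 = -486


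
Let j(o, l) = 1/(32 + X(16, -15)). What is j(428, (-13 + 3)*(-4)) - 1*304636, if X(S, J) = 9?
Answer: -12490075/41 ≈ -3.0464e+5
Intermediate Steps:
j(o, l) = 1/41 (j(o, l) = 1/(32 + 9) = 1/41)
j(428, (-13 + 3)*(-4)) - 1*304636 = 1/41 - 1*304636 = 1/41 - 304636 = -12490075/41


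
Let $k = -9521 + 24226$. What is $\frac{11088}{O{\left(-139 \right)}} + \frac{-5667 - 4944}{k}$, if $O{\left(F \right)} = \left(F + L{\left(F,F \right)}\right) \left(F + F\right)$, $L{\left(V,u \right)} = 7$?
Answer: $- \frac{857319}{2043995} \approx -0.41943$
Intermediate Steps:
$k = 14705$
$O{\left(F \right)} = 2 F \left(7 + F\right)$ ($O{\left(F \right)} = \left(F + 7\right) \left(F + F\right) = \left(7 + F\right) 2 F = 2 F \left(7 + F\right)$)
$\frac{11088}{O{\left(-139 \right)}} + \frac{-5667 - 4944}{k} = \frac{11088}{2 \left(-139\right) \left(7 - 139\right)} + \frac{-5667 - 4944}{14705} = \frac{11088}{2 \left(-139\right) \left(-132\right)} - \frac{10611}{14705} = \frac{11088}{36696} - \frac{10611}{14705} = 11088 \cdot \frac{1}{36696} - \frac{10611}{14705} = \frac{42}{139} - \frac{10611}{14705} = - \frac{857319}{2043995}$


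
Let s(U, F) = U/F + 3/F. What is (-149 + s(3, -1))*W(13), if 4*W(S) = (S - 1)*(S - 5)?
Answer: -3720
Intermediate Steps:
s(U, F) = 3/F + U/F
W(S) = (-1 + S)*(-5 + S)/4 (W(S) = ((S - 1)*(S - 5))/4 = ((-1 + S)*(-5 + S))/4 = (-1 + S)*(-5 + S)/4)
(-149 + s(3, -1))*W(13) = (-149 + (3 + 3)/(-1))*(5/4 - 3/2*13 + (1/4)*13**2) = (-149 - 1*6)*(5/4 - 39/2 + (1/4)*169) = (-149 - 6)*(5/4 - 39/2 + 169/4) = -155*24 = -3720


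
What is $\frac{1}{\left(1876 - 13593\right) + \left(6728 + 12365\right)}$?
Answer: $\frac{1}{7376} \approx 0.00013557$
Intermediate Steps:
$\frac{1}{\left(1876 - 13593\right) + \left(6728 + 12365\right)} = \frac{1}{-11717 + 19093} = \frac{1}{7376}$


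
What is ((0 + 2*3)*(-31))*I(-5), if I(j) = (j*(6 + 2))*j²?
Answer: 186000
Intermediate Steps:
I(j) = 8*j³ (I(j) = (j*8)*j² = (8*j)*j² = 8*j³)
((0 + 2*3)*(-31))*I(-5) = ((0 + 2*3)*(-31))*(8*(-5)³) = ((0 + 6)*(-31))*(8*(-125)) = (6*(-31))*(-1000) = -186*(-1000) = 186000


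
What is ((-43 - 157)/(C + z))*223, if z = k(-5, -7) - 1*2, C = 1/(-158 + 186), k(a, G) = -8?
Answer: 1248800/279 ≈ 4476.0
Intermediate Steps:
C = 1/28 ≈ 0.035714
z = -10 (z = -8 - 1*2 = -8 - 2 = -10)
((-43 - 157)/(C + z))*223 = ((-43 - 157)/(1/28 - 10))*223 = -200/(-279/28)*223 = -200*(-28/279)*223 = (5600/279)*223 = 1248800/279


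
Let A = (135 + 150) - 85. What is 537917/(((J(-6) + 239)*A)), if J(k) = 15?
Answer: 537917/50800 ≈ 10.589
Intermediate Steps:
A = 200 (A = 285 - 85 = 200)
537917/(((J(-6) + 239)*A)) = 537917/(((15 + 239)*200)) = 537917/((254*200)) = 537917/50800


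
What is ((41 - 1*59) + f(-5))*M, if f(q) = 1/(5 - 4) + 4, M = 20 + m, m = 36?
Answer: -728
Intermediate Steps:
M = 56 (M = 20 + 36 = 56)
f(q) = 5 (f(q) = 1/1 + 4 = 1 + 4 = 5)
((41 - 1*59) + f(-5))*M = ((41 - 1*59) + 5)*56 = ((41 - 59) + 5)*56 = (-18 + 5)*56 = -13*56 = -728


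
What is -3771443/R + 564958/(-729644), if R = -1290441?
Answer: 1011382894907/470781266502 ≈ 2.1483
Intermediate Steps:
-3771443/R + 564958/(-729644) = -3771443/(-1290441) + 564958/(-729644) = -3771443*(-1/1290441) + 564958*(-1/729644) = 3771443/1290441 - 282479/364822 = 1011382894907/470781266502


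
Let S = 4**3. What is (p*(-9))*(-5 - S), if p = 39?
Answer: 24219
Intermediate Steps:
S = 64
(p*(-9))*(-5 - S) = (39*(-9))*(-5 - 1*64) = -351*(-5 - 64) = -351*(-69) = 24219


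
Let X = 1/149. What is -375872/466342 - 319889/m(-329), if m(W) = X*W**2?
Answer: -11134079245407/25238662211 ≈ -441.15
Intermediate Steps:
X = 1/149 ≈ 0.0067114
m(W) = W**2/149
-375872/466342 - 319889/m(-329) = -375872/466342 - 319889/((1/149)*(-329)**2) = -375872*1/466342 - 319889/((1/149)*108241) = -187936/233171 - 319889/108241/149 = -187936/233171 - 319889*149/108241 = -187936/233171 - 47663461/108241 = -11134079245407/25238662211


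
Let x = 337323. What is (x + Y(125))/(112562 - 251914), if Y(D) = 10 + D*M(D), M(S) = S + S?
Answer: -368583/139352 ≈ -2.6450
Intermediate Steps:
M(S) = 2*S
Y(D) = 10 + 2*D² (Y(D) = 10 + D*(2*D) = 10 + 2*D²)
(x + Y(125))/(112562 - 251914) = (337323 + (10 + 2*125²))/(112562 - 251914) = (337323 + (10 + 2*15625))/(-139352) = (337323 + (10 + 31250))*(-1/139352) = (337323 + 31260)*(-1/139352) = 368583*(-1/139352) = -368583/139352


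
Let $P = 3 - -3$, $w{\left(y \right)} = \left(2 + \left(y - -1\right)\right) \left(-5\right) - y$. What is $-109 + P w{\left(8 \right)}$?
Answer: $-487$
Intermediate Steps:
$w{\left(y \right)} = -15 - 6 y$ ($w{\left(y \right)} = \left(2 + \left(y + 1\right)\right) \left(-5\right) - y = \left(2 + \left(1 + y\right)\right) \left(-5\right) - y = \left(3 + y\right) \left(-5\right) - y = \left(-15 - 5 y\right) - y = -15 - 6 y$)
$P = 6$ ($P = 3 + 3 = 6$)
$-109 + P w{\left(8 \right)} = -109 + 6 \left(-15 - 48\right) = -109 + 6 \left(-63\right) = -109 - 378 = -487$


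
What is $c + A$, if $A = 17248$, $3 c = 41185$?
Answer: $\frac{92929}{3} \approx 30976.0$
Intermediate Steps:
$c = \frac{41185}{3}$ ($c = \frac{1}{3} \cdot 41185 = \frac{41185}{3} \approx 13728.0$)
$c + A = \frac{41185}{3} + 17248 = \frac{92929}{3}$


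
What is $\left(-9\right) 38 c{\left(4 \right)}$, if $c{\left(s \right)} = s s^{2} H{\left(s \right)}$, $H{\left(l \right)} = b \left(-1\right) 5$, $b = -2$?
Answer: $-218880$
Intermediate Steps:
$H{\left(l \right)} = 10$ ($H{\left(l \right)} = \left(-2\right) \left(-1\right) 5 = 2 \cdot 5 = 10$)
$c{\left(s \right)} = 10 s^{3}$ ($c{\left(s \right)} = s s^{2} \cdot 10 = s^{3} \cdot 10 = 10 s^{3}$)
$\left(-9\right) 38 c{\left(4 \right)} = \left(-9\right) 38 \cdot 10 \cdot 4^{3} = - 342 \cdot 10 \cdot 64 = \left(-342\right) 640 = -218880$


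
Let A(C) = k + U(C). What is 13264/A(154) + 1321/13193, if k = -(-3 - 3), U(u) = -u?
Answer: -43699111/488141 ≈ -89.521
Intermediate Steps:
k = 6 (k = -1*(-6) = 6)
A(C) = 6 - C
13264/A(154) + 1321/13193 = 13264/(6 - 1*154) + 1321/13193 = 13264/(6 - 154) + 1321*(1/13193) = 13264/(-148) + 1321/13193 = 13264*(-1/148) + 1321/13193 = -3316/37 + 1321/13193 = -43699111/488141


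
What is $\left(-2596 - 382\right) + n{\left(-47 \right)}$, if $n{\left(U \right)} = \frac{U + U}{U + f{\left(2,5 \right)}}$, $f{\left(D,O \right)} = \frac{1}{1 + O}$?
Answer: $- \frac{836254}{281} \approx -2976.0$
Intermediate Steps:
$n{\left(U \right)} = \frac{2 U}{\frac{1}{6} + U}$ ($n{\left(U \right)} = \frac{U + U}{U + \frac{1}{1 + 5}} = \frac{2 U}{U + \frac{1}{6}} = \frac{2 U}{\frac{1}{6} + U}$)
$\left(-2596 - 382\right) + n{\left(-47 \right)} = \left(-2596 - 382\right) + 12 \left(-47\right) \frac{1}{1 + 6 \left(-47\right)} = -2978 + 12 \left(-47\right) \frac{1}{1 - 282} = -2978 + 12 \left(-47\right) \frac{1}{-281} = -2978 + 12 \left(-47\right) \left(- \frac{1}{281}\right) = -2978 + \frac{564}{281} = - \frac{836254}{281}$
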